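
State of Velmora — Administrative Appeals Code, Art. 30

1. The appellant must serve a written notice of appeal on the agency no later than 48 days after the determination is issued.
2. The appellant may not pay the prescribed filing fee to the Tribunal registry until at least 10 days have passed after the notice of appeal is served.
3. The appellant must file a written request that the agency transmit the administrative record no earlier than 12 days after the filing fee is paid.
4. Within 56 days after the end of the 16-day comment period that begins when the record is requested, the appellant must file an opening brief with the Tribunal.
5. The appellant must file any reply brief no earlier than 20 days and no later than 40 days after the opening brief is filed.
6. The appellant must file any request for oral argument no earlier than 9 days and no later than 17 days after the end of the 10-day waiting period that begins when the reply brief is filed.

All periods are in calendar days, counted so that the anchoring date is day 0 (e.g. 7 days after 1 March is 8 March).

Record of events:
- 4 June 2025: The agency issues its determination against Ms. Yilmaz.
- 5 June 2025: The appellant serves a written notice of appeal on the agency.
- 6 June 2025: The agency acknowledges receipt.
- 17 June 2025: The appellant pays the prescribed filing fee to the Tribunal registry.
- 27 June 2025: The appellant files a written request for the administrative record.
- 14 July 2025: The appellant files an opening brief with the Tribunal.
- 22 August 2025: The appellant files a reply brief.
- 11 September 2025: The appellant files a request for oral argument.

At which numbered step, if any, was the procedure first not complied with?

(1) due by 4 June 2025 + 48 days = 22 July 2025; 5 June 2025 is within that limit.
(2) permitted from 5 June 2025 + 10 days = 15 June 2025 onward; done 17 June 2025 — permitted.
(3) permitted from 17 June 2025 + 12 days = 29 June 2025 onward; acted on 27 June 2025, 2 days prematurely.

Step 3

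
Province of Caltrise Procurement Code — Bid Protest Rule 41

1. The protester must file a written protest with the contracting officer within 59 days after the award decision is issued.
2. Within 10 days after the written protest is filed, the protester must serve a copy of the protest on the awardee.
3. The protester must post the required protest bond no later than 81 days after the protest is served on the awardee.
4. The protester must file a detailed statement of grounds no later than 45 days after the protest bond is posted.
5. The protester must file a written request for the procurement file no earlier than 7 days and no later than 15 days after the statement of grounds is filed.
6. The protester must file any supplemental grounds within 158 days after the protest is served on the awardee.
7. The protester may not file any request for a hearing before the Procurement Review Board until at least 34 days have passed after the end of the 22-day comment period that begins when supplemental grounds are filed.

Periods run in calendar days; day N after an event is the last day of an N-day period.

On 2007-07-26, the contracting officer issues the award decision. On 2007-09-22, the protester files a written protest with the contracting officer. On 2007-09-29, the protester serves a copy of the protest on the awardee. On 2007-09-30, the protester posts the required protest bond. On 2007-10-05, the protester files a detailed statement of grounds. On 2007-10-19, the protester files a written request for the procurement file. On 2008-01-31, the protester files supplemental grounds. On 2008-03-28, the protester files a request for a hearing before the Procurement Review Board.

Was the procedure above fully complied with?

Yes

Step 1 — counting 59 days from 2007-07-26 (when the award decision is issued) gives a deadline of 2007-09-23; done 2007-09-22 — timely.
Step 2 — counting 10 days from 2007-09-22 (when the written protest is filed) gives a deadline of 2007-10-02; done 2007-09-29 — timely.
Step 3 — counting 81 days from 2007-09-29 (when the protest is served on the awardee) gives a deadline of 2007-12-19; 2007-09-30 is within that limit.
Step 4 — counting 45 days from 2007-09-30 (when the protest bond is posted) gives a deadline of 2007-11-14; done 2007-10-05 — timely.
Step 5 — 7 and 15 days from 2007-10-05 (when the statement of grounds is filed) are 2007-10-12 and 2007-10-20 respectively; done 2007-10-19 — within the window.
Step 6 — counting 158 days from 2007-09-29 (when the protest is served on the awardee) gives a deadline of 2008-03-05; completed 2008-01-31, before the deadline.
Step 7 — must wait 34 days from 2008-02-22 (end of the 22-day comment period, which began when supplemental grounds are filed on 2008-01-31), so not before 2008-03-27; 2008-03-28 is on or after that date.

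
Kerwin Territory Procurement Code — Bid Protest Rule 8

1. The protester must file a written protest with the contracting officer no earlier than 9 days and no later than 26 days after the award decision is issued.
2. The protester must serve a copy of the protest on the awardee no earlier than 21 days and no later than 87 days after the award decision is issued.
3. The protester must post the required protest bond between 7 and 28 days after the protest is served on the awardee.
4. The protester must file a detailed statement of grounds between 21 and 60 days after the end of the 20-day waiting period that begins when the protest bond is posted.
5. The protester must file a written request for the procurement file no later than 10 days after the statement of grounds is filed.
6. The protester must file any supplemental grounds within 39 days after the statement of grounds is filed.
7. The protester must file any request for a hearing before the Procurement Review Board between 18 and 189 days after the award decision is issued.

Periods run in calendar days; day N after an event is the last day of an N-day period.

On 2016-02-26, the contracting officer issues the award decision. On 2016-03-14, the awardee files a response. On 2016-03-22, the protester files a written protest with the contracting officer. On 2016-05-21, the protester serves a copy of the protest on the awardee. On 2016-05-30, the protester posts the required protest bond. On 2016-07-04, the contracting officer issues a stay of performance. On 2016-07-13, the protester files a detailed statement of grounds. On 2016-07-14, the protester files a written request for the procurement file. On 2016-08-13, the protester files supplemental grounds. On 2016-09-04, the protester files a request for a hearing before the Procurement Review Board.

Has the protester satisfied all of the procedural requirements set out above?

Step 1: the window is 9–26 days after 2016-02-26 (when the award decision is issued), so 2016-03-06 through 2016-03-23; done 2016-03-22, which is between those dates.
Step 2: the window is 21–87 days after 2016-02-26 (when the award decision is issued), so 2016-03-18 through 2016-05-23; 2016-05-21 falls inside that range.
Step 3: the window is 7–28 days after 2016-05-21 (when the protest is served on the awardee), so 2016-05-28 through 2016-06-18; 2016-05-30 falls inside that range.
Step 4: the window is 21–60 days after 2016-06-19 (end of the 20-day waiting period, which began when the protest bond is posted on 2016-05-30), so 2016-07-10 through 2016-08-18; 2016-07-13 falls inside that range.
Step 5: 10 days after 2016-07-13 (when the statement of grounds is filed) is 2016-07-23; completed 2016-07-14, before the deadline.
Step 6: 39 days after 2016-07-13 (when the statement of grounds is filed) is 2016-08-21; completed 2016-08-13, before the deadline.
Step 7: the window is 18–189 days after 2016-02-26 (when the award decision is issued), so 2016-03-15 through 2016-09-02; done 2016-09-04 — 2 days after the window closed.
That is the first point of non-compliance.

No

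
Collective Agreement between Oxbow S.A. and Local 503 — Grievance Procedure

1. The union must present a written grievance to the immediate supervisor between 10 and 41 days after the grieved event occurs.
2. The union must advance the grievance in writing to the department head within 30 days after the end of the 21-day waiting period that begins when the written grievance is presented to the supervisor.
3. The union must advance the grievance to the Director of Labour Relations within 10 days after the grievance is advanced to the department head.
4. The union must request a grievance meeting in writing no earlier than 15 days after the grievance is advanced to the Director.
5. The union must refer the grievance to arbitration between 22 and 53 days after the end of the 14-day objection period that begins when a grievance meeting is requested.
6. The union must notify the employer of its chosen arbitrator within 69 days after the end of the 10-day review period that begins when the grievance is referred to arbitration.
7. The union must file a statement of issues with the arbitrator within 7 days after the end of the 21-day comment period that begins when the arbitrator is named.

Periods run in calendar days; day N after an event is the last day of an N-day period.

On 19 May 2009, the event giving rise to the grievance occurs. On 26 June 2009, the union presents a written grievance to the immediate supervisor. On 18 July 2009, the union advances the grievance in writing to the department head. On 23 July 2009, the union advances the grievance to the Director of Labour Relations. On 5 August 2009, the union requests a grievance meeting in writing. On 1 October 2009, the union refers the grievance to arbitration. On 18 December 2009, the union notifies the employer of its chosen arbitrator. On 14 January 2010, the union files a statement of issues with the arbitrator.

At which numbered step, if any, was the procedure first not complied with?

Step 4

Step 1: the window is 10–41 days after 19 May 2009 (when the grieved event occurs), so 29 May 2009 through 29 June 2009; done 26 June 2009 — within the window.
Step 2: 30 days after 17 July 2009 (end of the 21-day waiting period, which began when the written grievance is presented to the supervisor on 26 June 2009) is 16 August 2009; 18 July 2009 is within that limit.
Step 3: 10 days after 18 July 2009 (when the grievance is advanced to the department head) is 28 July 2009; 23 July 2009 is within that limit.
Step 4: the earliest permitted date is 15 days after 23 July 2009 (when the grievance is advanced to the Director), i.e. 7 August 2009; acted on 5 August 2009, 2 days prematurely.
That is the first point of non-compliance.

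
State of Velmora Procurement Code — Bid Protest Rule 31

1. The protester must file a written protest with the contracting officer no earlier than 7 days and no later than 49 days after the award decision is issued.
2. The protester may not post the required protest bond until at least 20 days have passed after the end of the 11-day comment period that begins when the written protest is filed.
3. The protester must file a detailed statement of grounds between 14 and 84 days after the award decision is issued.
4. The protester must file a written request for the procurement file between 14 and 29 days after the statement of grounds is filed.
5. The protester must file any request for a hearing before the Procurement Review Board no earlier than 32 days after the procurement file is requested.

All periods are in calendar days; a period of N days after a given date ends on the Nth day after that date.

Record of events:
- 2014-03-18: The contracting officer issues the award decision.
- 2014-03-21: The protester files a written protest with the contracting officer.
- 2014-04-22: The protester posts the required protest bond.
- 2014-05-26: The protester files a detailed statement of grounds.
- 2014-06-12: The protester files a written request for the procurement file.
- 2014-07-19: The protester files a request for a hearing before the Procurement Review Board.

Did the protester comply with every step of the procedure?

No

Step 1 — 7 and 49 days from 2014-03-18 (when the award decision is issued) are 2014-03-25 and 2014-05-06 respectively; done 2014-03-21 — 4 days before the window opened.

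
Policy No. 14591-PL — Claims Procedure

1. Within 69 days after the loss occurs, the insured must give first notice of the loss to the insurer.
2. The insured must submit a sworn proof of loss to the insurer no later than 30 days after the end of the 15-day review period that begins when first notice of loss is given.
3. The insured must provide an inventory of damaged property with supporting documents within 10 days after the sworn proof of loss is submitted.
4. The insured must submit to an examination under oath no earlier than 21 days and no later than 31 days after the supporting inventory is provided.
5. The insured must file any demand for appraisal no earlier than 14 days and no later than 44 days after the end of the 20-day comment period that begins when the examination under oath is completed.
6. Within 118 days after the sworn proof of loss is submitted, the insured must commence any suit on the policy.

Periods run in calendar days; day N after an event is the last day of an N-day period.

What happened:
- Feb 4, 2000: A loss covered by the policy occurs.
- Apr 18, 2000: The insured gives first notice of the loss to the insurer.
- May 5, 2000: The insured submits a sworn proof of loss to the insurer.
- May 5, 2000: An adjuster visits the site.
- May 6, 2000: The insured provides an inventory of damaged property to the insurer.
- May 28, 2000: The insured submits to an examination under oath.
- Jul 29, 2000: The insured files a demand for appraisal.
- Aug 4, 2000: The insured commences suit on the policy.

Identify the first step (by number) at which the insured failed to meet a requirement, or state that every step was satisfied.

Step 1 — counting 69 days from Feb 4, 2000 (when the loss occurs) gives a deadline of Apr 13, 2000; done Apr 18, 2000 — 5 days late.

Step 1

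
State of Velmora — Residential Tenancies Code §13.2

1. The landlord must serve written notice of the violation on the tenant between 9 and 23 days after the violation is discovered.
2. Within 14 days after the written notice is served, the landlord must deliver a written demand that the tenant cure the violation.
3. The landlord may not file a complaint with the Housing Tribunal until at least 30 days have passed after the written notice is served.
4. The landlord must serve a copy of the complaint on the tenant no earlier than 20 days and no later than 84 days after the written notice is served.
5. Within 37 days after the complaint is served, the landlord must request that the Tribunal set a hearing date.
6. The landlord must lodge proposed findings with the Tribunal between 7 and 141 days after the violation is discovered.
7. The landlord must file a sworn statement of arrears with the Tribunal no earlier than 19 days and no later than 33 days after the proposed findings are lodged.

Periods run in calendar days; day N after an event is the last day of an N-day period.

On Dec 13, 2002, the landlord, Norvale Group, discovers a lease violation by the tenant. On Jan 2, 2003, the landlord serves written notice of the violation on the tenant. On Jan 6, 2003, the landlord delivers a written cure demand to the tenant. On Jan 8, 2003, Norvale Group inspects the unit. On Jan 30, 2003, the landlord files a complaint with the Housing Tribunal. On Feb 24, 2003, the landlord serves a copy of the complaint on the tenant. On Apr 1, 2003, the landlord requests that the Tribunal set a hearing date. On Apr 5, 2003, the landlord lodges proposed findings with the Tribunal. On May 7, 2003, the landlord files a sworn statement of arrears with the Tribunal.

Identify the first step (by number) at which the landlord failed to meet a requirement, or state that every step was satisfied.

Step 1 — 9 and 23 days from Dec 13, 2002 (when the violation is discovered) are Dec 22, 2002 and Jan 5, 2003 respectively; done Jan 2, 2003, which is between those dates.
Step 2 — counting 14 days from Jan 2, 2003 (when the written notice is served) gives a deadline of Jan 16, 2003; Jan 6, 2003 is within that limit.
Step 3 — must wait 30 days from Jan 2, 2003 (when the written notice is served), so not before Feb 1, 2003; done Jan 30, 2003 — 2 days too early.

Step 3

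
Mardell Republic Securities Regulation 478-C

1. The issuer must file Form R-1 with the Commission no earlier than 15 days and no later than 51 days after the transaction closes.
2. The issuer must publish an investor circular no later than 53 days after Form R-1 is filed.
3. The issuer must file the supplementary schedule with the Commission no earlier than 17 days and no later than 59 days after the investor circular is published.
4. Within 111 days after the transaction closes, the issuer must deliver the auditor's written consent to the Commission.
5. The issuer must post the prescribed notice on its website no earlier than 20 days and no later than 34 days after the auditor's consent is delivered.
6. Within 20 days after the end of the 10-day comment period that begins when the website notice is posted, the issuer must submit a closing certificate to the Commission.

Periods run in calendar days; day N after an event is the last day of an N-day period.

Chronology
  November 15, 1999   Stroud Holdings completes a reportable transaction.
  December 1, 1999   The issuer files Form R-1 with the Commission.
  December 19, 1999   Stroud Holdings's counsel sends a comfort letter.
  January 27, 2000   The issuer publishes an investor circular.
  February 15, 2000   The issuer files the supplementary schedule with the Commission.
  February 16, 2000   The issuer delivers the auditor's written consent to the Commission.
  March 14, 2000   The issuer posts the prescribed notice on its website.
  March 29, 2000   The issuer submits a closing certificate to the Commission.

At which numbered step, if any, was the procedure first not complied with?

(1) the permitted window runs from November 15, 1999 + 15 = November 30, 1999 to November 15, 1999 + 51 = January 5, 2000; done December 1, 1999 — within the window.
(2) due by December 1, 1999 + 53 days = January 23, 2000; January 27, 2000 misses that deadline by 4 days.
Later steps need not be reached.

Step 2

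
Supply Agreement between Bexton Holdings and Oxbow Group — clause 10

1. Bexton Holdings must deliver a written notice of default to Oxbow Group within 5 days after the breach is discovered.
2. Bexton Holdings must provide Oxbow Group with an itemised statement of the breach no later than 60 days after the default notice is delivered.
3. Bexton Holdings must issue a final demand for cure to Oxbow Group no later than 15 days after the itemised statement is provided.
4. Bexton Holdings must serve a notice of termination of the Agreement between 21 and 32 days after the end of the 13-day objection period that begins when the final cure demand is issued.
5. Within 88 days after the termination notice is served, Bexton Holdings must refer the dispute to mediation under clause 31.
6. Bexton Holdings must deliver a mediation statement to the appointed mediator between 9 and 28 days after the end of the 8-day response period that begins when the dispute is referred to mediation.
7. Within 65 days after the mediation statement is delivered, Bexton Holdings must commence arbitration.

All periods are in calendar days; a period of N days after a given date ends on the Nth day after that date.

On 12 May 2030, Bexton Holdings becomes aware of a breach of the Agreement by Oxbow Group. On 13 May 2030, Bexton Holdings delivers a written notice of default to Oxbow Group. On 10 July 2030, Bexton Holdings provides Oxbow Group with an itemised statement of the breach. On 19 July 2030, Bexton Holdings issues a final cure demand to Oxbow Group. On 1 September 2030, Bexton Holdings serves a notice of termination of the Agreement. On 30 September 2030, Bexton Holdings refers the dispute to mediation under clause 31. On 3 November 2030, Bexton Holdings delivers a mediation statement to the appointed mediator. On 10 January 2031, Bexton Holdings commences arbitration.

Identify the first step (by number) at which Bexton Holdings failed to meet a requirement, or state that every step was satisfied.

Step 1 — counting 5 days from 12 May 2030 (when the breach is discovered) gives a deadline of 17 May 2030; completed 13 May 2030, before the deadline.
Step 2 — counting 60 days from 13 May 2030 (when the default notice is delivered) gives a deadline of 12 July 2030; 10 July 2030 is within that limit.
Step 3 — counting 15 days from 10 July 2030 (when the itemised statement is provided) gives a deadline of 25 July 2030; done 19 July 2030 — timely.
Step 4 — 21 and 32 days from 1 August 2030 (end of the 13-day objection period, which began when the final cure demand is issued on 19 July 2030) are 22 August 2030 and 2 September 2030 respectively; done 1 September 2030, which is between those dates.
Step 5 — counting 88 days from 1 September 2030 (when the termination notice is served) gives a deadline of 28 November 2030; completed 30 September 2030, before the deadline.
Step 6 — 9 and 28 days from 8 October 2030 (end of the 8-day response period, which began when the dispute is referred to mediation on 30 September 2030) are 17 October 2030 and 5 November 2030 respectively; done 3 November 2030 — within the window.
Step 7 — counting 65 days from 3 November 2030 (when the mediation statement is delivered) gives a deadline of 7 January 2031; done 10 January 2031 — 3 days late.
The procedure was therefore not followed at step 7.

Step 7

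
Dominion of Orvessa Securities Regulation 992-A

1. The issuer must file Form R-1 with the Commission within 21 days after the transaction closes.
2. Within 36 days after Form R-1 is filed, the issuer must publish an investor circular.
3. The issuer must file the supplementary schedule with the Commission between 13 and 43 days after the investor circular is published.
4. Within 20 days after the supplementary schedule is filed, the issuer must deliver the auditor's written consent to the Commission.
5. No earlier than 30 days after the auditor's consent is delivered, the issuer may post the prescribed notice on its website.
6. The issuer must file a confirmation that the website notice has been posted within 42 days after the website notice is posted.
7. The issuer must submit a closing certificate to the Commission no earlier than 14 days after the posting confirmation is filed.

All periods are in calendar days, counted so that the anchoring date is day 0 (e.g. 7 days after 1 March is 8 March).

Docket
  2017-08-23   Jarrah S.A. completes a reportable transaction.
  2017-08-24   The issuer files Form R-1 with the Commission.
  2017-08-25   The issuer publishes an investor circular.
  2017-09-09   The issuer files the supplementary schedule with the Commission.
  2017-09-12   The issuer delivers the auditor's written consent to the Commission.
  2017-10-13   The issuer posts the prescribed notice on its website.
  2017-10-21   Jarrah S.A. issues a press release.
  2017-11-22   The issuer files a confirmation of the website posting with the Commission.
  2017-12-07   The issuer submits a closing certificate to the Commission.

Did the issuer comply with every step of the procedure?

Yes

(1) due by 2017-08-23 + 21 days = 2017-09-13; 2017-08-24 is within that limit.
(2) due by 2017-08-24 + 36 days = 2017-09-29; completed 2017-08-25, before the deadline.
(3) the permitted window runs from 2017-08-25 + 13 = 2017-09-07 to 2017-08-25 + 43 = 2017-10-07; 2017-09-09 falls inside that range.
(4) due by 2017-09-09 + 20 days = 2017-09-29; 2017-09-12 is within that limit.
(5) permitted from 2017-09-12 + 30 days = 2017-10-12 onward; done 2017-10-13, after the minimum wait.
(6) due by 2017-10-13 + 42 days = 2017-11-24; done 2017-11-22 — timely.
(7) permitted from 2017-11-22 + 14 days = 2017-12-06 onward; done 2017-12-07, after the minimum wait.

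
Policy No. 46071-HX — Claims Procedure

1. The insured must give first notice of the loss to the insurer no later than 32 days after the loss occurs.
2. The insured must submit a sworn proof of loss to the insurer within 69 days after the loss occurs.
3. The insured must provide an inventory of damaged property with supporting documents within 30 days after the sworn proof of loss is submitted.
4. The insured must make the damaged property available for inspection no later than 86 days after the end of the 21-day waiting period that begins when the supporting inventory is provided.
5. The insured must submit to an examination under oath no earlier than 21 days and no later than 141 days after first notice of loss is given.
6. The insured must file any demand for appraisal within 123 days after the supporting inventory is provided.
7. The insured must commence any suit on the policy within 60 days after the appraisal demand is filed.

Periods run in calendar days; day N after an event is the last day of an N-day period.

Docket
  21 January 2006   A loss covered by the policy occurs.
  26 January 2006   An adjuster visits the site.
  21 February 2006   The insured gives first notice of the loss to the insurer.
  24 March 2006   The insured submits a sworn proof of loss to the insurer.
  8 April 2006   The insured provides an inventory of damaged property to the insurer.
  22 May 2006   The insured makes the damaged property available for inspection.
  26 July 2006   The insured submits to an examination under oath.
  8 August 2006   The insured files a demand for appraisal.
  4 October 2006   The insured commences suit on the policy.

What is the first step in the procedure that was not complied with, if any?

Step 5

Step 1 — counting 32 days from 21 January 2006 (when the loss occurs) gives a deadline of 22 February 2006; done 21 February 2006 — timely.
Step 2 — counting 69 days from 21 January 2006 (when the loss occurs) gives a deadline of 31 March 2006; completed 24 March 2006, before the deadline.
Step 3 — counting 30 days from 24 March 2006 (when the sworn proof of loss is submitted) gives a deadline of 23 April 2006; completed 8 April 2006, before the deadline.
Step 4 — counting 86 days from 29 April 2006 (end of the 21-day waiting period, which began when the supporting inventory is provided on 8 April 2006) gives a deadline of 24 July 2006; completed 22 May 2006, before the deadline.
Step 5 — 21 and 141 days from 21 February 2006 (when first notice of loss is given) are 14 March 2006 and 12 July 2006 respectively; done 26 July 2006 — 14 days after the window closed.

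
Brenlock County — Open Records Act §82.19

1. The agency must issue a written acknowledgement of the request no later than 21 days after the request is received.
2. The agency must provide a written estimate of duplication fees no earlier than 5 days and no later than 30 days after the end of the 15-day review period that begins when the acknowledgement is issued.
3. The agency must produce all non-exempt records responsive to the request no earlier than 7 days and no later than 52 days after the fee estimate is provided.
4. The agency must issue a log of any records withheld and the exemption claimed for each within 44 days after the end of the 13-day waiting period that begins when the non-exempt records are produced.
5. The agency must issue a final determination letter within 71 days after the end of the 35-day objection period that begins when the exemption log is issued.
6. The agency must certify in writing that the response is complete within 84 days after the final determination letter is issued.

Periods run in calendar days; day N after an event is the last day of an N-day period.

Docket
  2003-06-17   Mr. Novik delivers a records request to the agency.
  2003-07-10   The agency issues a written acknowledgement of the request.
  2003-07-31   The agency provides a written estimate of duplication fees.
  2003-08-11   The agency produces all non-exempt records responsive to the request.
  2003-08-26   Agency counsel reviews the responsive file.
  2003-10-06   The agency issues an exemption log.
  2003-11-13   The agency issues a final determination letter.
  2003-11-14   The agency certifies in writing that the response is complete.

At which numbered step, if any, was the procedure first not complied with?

Step 1

(1) due by 2003-06-17 + 21 days = 2003-07-08; 2003-07-10 misses that deadline by 2 days.
The procedure was therefore not followed at step 1.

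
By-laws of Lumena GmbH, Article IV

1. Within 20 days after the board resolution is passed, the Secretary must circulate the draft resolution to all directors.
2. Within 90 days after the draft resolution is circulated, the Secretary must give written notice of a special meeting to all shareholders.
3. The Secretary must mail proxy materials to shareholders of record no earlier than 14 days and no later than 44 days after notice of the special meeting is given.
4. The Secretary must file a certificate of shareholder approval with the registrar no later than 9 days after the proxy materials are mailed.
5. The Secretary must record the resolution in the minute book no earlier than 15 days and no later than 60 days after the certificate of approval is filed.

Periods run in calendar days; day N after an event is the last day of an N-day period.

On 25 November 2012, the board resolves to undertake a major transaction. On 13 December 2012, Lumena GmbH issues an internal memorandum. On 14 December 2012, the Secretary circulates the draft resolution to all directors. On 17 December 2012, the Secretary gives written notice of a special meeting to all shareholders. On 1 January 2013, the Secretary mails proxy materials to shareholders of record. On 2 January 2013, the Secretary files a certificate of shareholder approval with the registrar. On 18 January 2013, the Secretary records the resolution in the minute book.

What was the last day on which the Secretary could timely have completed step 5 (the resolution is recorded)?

Step 5 runs from 2 January 2013, when the certificate of approval is filed. The window is 15–60 days after 2 January 2013; it closes on 3 March 2013.

3 March 2013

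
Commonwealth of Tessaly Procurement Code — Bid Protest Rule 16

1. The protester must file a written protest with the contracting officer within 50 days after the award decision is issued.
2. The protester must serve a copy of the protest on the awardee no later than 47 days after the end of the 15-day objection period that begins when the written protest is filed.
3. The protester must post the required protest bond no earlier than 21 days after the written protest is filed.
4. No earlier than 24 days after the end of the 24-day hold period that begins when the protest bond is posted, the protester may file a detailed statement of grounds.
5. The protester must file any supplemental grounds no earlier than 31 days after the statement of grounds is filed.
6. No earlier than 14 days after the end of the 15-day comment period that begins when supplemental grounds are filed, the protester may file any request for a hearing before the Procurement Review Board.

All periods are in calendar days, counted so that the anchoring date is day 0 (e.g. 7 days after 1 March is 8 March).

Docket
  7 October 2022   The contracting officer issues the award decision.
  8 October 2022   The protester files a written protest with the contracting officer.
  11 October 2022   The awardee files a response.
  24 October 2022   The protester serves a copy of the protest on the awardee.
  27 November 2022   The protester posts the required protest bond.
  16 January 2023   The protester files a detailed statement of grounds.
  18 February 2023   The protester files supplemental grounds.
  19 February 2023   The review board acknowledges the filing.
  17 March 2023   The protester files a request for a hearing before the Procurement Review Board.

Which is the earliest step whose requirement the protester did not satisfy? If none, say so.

Step 6

(1) due by 7 October 2022 + 50 days = 26 November 2022; 8 October 2022 is within that limit.
(2) due by 23 October 2022 + 47 days = 9 December 2022; 24 October 2022 is within that limit.
(3) permitted from 8 October 2022 + 21 days = 29 October 2022 onward; done 27 November 2022, after the minimum wait.
(4) permitted from 21 December 2022 + 24 days = 14 January 2023 onward; 16 January 2023 is on or after that date.
(5) permitted from 16 January 2023 + 31 days = 16 February 2023 onward; 18 February 2023 is on or after that date.
(6) permitted from 5 March 2023 + 14 days = 19 March 2023 onward; done 17 March 2023 — 2 days too early.
The analysis stops there.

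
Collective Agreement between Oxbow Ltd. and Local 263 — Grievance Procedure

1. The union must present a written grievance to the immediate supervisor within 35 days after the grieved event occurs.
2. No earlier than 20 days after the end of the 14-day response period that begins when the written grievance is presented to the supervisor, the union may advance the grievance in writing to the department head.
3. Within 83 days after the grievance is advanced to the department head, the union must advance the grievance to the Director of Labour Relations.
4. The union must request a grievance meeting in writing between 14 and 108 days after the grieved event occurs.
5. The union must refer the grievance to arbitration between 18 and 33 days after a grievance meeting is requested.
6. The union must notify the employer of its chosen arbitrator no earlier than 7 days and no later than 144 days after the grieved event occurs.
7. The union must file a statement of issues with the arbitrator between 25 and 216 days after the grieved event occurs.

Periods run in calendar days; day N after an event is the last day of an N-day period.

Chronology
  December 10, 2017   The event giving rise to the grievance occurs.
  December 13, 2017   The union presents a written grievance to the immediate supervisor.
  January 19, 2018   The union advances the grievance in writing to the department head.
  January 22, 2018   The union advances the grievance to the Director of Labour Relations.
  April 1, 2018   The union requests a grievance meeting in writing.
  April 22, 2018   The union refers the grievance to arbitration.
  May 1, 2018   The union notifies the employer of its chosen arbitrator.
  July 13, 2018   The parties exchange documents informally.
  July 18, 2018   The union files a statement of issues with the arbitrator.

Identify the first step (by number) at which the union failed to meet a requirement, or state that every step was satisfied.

Step 4

Step 1 — counting 35 days from December 10, 2017 (when the grieved event occurs) gives a deadline of January 14, 2018; completed December 13, 2017, before the deadline.
Step 2 — must wait 20 days from December 27, 2017 (end of the 14-day response period, which began when the written grievance is presented to the supervisor on December 13, 2017), so not before January 16, 2018; done January 19, 2018, after the minimum wait.
Step 3 — counting 83 days from January 19, 2018 (when the grievance is advanced to the department head) gives a deadline of April 12, 2018; done January 22, 2018 — timely.
Step 4 — 14 and 108 days from December 10, 2017 (when the grieved event occurs) are December 24, 2017 and March 28, 2018 respectively; done April 1, 2018 — 4 days after the window closed.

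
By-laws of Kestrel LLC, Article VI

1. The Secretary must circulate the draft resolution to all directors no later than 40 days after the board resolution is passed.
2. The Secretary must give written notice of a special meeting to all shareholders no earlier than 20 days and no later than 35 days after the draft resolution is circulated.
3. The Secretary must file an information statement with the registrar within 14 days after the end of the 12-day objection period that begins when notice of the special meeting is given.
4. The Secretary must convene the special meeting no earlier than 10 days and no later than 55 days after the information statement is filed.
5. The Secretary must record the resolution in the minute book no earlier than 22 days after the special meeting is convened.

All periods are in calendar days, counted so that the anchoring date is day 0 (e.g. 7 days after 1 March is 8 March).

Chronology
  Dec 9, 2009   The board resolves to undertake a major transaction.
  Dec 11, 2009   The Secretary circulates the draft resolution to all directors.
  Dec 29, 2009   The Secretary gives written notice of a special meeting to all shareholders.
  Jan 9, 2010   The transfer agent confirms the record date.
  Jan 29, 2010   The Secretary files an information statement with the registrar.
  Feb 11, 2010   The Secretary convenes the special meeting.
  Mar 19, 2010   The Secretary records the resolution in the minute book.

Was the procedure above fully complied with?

Step 1 — counting 40 days from Dec 9, 2009 (when the board resolution is passed) gives a deadline of Jan 18, 2010; completed Dec 11, 2009, before the deadline.
Step 2 — 20 and 35 days from Dec 11, 2009 (when the draft resolution is circulated) are Dec 31, 2009 and Jan 15, 2010 respectively; done Dec 29, 2009 — 2 days before the window opened.

No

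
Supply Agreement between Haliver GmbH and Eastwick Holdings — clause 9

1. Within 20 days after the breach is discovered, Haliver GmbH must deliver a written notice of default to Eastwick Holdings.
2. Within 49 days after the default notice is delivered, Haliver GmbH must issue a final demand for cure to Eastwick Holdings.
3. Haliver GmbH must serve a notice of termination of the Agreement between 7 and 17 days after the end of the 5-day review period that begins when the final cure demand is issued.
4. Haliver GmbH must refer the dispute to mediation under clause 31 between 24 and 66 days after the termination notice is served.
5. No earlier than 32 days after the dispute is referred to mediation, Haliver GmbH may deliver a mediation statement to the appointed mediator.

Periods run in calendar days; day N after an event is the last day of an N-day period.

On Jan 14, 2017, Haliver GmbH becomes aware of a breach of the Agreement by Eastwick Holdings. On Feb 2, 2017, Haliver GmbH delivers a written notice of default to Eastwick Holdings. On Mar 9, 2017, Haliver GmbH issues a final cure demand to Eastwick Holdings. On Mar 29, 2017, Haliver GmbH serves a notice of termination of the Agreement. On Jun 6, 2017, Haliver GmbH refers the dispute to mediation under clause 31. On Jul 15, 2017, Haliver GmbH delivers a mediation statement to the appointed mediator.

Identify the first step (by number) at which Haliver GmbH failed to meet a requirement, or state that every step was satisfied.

(1) due by Jan 14, 2017 + 20 days = Feb 3, 2017; done Feb 2, 2017 — timely.
(2) due by Feb 2, 2017 + 49 days = Mar 23, 2017; completed Mar 9, 2017, before the deadline.
(3) the permitted window runs from Mar 14, 2017 + 7 = Mar 21, 2017 to Mar 14, 2017 + 17 = Mar 31, 2017; Mar 29, 2017 falls inside that range.
(4) the permitted window runs from Mar 29, 2017 + 24 = Apr 22, 2017 to Mar 29, 2017 + 66 = Jun 3, 2017; done Jun 6, 2017 — 3 days after the window closed.

Step 4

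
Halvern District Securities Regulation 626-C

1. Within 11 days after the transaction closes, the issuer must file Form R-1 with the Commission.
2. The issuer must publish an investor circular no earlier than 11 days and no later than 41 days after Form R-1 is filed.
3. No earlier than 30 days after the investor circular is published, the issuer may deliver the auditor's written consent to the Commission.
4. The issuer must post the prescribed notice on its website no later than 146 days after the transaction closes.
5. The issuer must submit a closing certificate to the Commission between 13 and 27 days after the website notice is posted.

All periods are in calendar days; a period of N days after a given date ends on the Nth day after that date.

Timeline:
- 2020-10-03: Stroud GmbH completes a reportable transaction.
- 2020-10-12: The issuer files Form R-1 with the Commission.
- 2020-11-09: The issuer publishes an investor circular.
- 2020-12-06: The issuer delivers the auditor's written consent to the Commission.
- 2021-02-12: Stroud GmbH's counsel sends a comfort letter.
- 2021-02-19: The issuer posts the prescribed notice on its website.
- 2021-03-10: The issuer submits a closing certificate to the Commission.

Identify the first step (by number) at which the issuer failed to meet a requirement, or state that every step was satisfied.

(1) due by 2020-10-03 + 11 days = 2020-10-14; completed 2020-10-12, before the deadline.
(2) the permitted window runs from 2020-10-12 + 11 = 2020-10-23 to 2020-10-12 + 41 = 2020-11-22; done 2020-11-09 — within the window.
(3) permitted from 2020-11-09 + 30 days = 2020-12-09 onward; acted on 2020-12-06, 3 days prematurely.
Later steps need not be reached.

Step 3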